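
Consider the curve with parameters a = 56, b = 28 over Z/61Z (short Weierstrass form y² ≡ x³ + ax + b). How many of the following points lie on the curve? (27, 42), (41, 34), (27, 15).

2

(27, 42): 42² ≡ 56, rhs ≡ 56 → on.
(41, 34): 34² ≡ 58, rhs ≡ 58 → on.
(27, 15): 15² ≡ 42, rhs ≡ 56 → off.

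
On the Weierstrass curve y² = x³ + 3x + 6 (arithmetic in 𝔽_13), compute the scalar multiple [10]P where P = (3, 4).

(10, 3)

Double-and-add on 10 = (1010)₂. Start with P = (3, 4) for the leading 1-bit.
double: tangent at (3, 4): λ = (3·3² + 3)/(2·4) ≡ 4/8. 8⁻¹ ≡ 5 (mod 13) since 8·5 = 40 ≡ 1, so λ ≡ 4·5 ≡ 7.
  x = λ² - 3 - 3 = 49 - 6 ≡ 4; y = λ·(3 - 4) - 4 ≡ 2. → (4, 2)
double: tangent at (4, 2): λ = (3·4² + 3)/(2·2) ≡ 12/4. 4⁻¹ ≡ 10 (mod 13), so λ ≡ 12·10 ≡ 3.
  x = λ² - 4 - 4 = 9 - 8 ≡ 1; y = λ·(4 - 1) - 2 ≡ 7. → (1, 7)
add P: (1, 7) + (3, 4). λ = (4 - 7)/(3 - 1) ≡ 10/2 mod 13. 2⁻¹ ≡ 7 (mod 13), so λ ≡ 5.
  x = λ² - 1 - 3 = 25 - 4 ≡ 8; y = λ·(1 - 8) - 7 ≡ 10. → (8, 10)
double: tangent at (8, 10): λ = (3·8² + 3)/(2·10) ≡ 0/7. 7⁻¹ ≡ 2 (mod 13) since 7·2 = 14 ≡ 1, so λ ≡ 0·2 ≡ 0.
  x = λ² - 8 - 8 = 0 - 16 ≡ 10; y = λ·(8 - 10) - 10 ≡ 3. → (10, 3)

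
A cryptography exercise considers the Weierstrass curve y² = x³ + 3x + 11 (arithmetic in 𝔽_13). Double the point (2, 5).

tangent at (2, 5): λ = (3·2² + 3)/(2·5) ≡ 2/10. 10⁻¹ ≡ 4 (mod 13), so λ ≡ 2·4 ≡ 8.
  x = λ² - 2 - 2 = 64 - 4 ≡ 8; y = λ·(2 - 8) - 5 ≡ 12. → (8, 12)

(8, 12)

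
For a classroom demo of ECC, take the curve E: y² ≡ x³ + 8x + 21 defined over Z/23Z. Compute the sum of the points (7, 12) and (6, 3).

(22, 14)

(7, 12) + (6, 3). λ = (3 - 12)/(6 - 7) ≡ 14/22 mod 23. 22⁻¹ ≡ 22 (mod 23), so λ ≡ 9.
  x = λ² - 7 - 6 = 81 - 13 ≡ 22; y = λ·(7 - 22) - 12 ≡ 14. → (22, 14)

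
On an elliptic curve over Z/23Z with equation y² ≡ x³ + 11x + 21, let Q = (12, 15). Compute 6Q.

(3, 9)

Repeated addition: build up to 6Q.
2Q: tangent at (12, 15): λ = (3·12² + 11)/(2·15) ≡ 6/7. 7⁻¹ ≡ 10 (mod 23), so λ ≡ 6·10 ≡ 14.
  x = λ² - 12 - 12 = 196 - 24 ≡ 11; y = λ·(12 - 11) - 15 ≡ 22. → (11, 22)
3Q: (11, 22) + (12, 15). λ = (15 - 22)/(12 - 11) ≡ 16/1 mod 23. 1⁻¹ ≡ 1 (mod 23), so λ ≡ 16.
  x = λ² - 11 - 12 = 256 - 23 ≡ 3; y = λ·(11 - 3) - 22 ≡ 14. → (3, 14)
4Q: (3, 14) + (12, 15). λ = (15 - 14)/(12 - 3) ≡ 1/9 mod 23. 9⁻¹ ≡ 18 (mod 23) since 9·18 = 162 ≡ 1, so λ ≡ 18.
  x = λ² - 3 - 12 = 324 - 15 ≡ 10; y = λ·(3 - 10) - 14 ≡ 21. → (10, 21)
5Q: (10, 21) + (12, 15). λ = (15 - 21)/(12 - 10) ≡ 17/2 mod 23. 2⁻¹ ≡ 12 (mod 23), so λ ≡ 20.
  x = λ² - 10 - 12 = 400 - 22 ≡ 10; y = λ·(10 - 10) - 21 ≡ 2. → (10, 2)
6Q: (10, 2) + (12, 15). λ = (15 - 2)/(12 - 10) ≡ 13/2 mod 23. 2⁻¹ ≡ 12 (mod 23), so λ ≡ 18.
  x = λ² - 10 - 12 = 324 - 22 ≡ 3; y = λ·(10 - 3) - 2 ≡ 9. → (3, 9)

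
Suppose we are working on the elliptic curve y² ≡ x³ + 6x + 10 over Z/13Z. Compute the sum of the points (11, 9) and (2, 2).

(12, 9)

(11, 9) + (2, 2). λ = (2 - 9)/(2 - 11) ≡ 6/4 mod 13. 4⁻¹ ≡ 10 (mod 13), so λ ≡ 8.
  x = λ² - 11 - 2 = 64 - 13 ≡ 12; y = λ·(11 - 12) - 9 ≡ 9. → (12, 9)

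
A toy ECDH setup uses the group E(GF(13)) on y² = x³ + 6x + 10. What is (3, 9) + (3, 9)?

(10, 2)

tangent at (3, 9): λ = (3·3² + 6)/(2·9) ≡ 7/5. 5⁻¹ ≡ 8 (mod 13), so λ ≡ 7·8 ≡ 4.
  x = λ² - 3 - 3 = 16 - 6 ≡ 10; y = λ·(3 - 10) - 9 ≡ 2. → (10, 2)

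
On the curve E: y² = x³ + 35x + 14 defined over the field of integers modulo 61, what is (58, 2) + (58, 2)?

(48, 31)

tangent at (58, 2): λ = (3·58² + 35)/(2·2) ≡ 1/4. 4⁻¹ ≡ 46 (mod 61) since 4·46 = 184 ≡ 1, so λ ≡ 1·46 ≡ 46.
  x = λ² - 58 - 58 = 2116 - 116 ≡ 48; y = λ·(58 - 48) - 2 ≡ 31. → (48, 31)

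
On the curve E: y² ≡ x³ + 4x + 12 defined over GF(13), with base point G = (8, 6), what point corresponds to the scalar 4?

Double-and-add on 4 = (100)₂. Start with G = (8, 6) for the leading 1-bit.
double: tangent at (8, 6): λ = (3·8² + 4)/(2·6) ≡ 1/12. 12⁻¹ ≡ 12 (mod 13), so λ ≡ 1·12 ≡ 12.
  x = λ² - 8 - 8 = 144 - 16 ≡ 11; y = λ·(8 - 11) - 6 ≡ 10. → (11, 10)
double: tangent at (11, 10): λ = (3·11² + 4)/(2·10) ≡ 3/7. 7⁻¹ ≡ 2 (mod 13) since 7·2 = 14 ≡ 1, so λ ≡ 3·2 ≡ 6.
  x = λ² - 11 - 11 = 36 - 22 ≡ 1; y = λ·(11 - 1) - 10 ≡ 11. → (1, 11)

(1, 11)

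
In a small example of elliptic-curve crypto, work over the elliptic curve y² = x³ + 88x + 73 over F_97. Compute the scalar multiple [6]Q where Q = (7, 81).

(29, 40)

Double-and-add on 6 = (110)₂. Start with Q = (7, 81) for the leading 1-bit.
double: tangent at (7, 81): λ = (3·7² + 88)/(2·81) ≡ 41/65. 65⁻¹ ≡ 3 (mod 97), so λ ≡ 41·3 ≡ 26.
  x = λ² - 7 - 7 = 676 - 14 ≡ 80; y = λ·(7 - 80) - 81 ≡ 58. → (80, 58)
add Q: (80, 58) + (7, 81). λ = (81 - 58)/(7 - 80) ≡ 23/24 mod 97. 24⁻¹ ≡ 93 (mod 97), so λ ≡ 5.
  x = λ² - 80 - 7 = 25 - 87 ≡ 35; y = λ·(80 - 35) - 58 ≡ 70. → (35, 70)
double: tangent at (35, 70): λ = (3·35² + 88)/(2·70) ≡ 77/43. 43⁻¹ ≡ 88 (mod 97), so λ ≡ 77·88 ≡ 83.
  x = λ² - 35 - 35 = 6889 - 70 ≡ 29; y = λ·(35 - 29) - 70 ≡ 40. → (29, 40)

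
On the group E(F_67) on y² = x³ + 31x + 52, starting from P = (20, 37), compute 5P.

Repeated addition: build up to 5P.
2P: tangent at (20, 37): λ = (3·20² + 31)/(2·37) ≡ 25/7. 7⁻¹ ≡ 48 (mod 67), so λ ≡ 25·48 ≡ 61.
  x = λ² - 20 - 20 = 3721 - 40 ≡ 63; y = λ·(20 - 63) - 37 ≡ 20. → (63, 20)
3P: (63, 20) + (20, 37). λ = (37 - 20)/(20 - 63) ≡ 17/24 mod 67. 24⁻¹ ≡ 14 (mod 67), so λ ≡ 37.
  x = λ² - 63 - 20 = 1369 - 83 ≡ 13; y = λ·(63 - 13) - 20 ≡ 21. → (13, 21)
4P: (13, 21) + (20, 37). λ = (37 - 21)/(20 - 13) ≡ 16/7 mod 67. 7⁻¹ ≡ 48 (mod 67), so λ ≡ 31.
  x = λ² - 13 - 20 = 961 - 33 ≡ 57; y = λ·(13 - 57) - 21 ≡ 22. → (57, 22)
5P: (57, 22) + (20, 37). λ = (37 - 22)/(20 - 57) ≡ 15/30 mod 67. 30⁻¹ ≡ 38 (mod 67), so λ ≡ 34.
  x = λ² - 57 - 20 = 1156 - 77 ≡ 7; y = λ·(57 - 7) - 22 ≡ 3. → (7, 3)

(7, 3)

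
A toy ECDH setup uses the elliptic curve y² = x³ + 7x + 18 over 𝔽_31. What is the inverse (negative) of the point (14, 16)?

-(14, 16) = (14, -16 mod 31) = (14, 15).

(14, 15)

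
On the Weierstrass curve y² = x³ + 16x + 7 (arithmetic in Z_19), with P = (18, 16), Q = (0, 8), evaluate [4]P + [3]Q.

First 4P:
Double-and-add on 4 = (100)₂. Start with P = (18, 16) for the leading 1-bit.
double: tangent at (18, 16): λ = (3·18² + 16)/(2·16) ≡ 0/13. 13⁻¹ ≡ 3 (mod 19), so λ ≡ 0·3 ≡ 0.
  x = λ² - 18 - 18 = 0 - 36 ≡ 2; y = λ·(18 - 2) - 16 ≡ 3. → (2, 3)
double: tangent at (2, 3): λ = (3·2² + 16)/(2·3) ≡ 9/6. 6⁻¹ ≡ 16 (mod 19), so λ ≡ 9·16 ≡ 11.
  x = λ² - 2 - 2 = 121 - 4 ≡ 3; y = λ·(2 - 3) - 3 ≡ 5. → (3, 5)
4P = (3, 5).
Next 3Q:
Repeated addition: build up to 3Q.
2Q: tangent at (0, 8): λ = (3·0² + 16)/(2·8) ≡ 16/16. 16⁻¹ ≡ 6 (mod 19) since 16·6 = 96 ≡ 1, so λ ≡ 16·6 ≡ 1.
  x = λ² - 0 - 0 = 1 - 0 ≡ 1; y = λ·(0 - 1) - 8 ≡ 10. → (1, 10)
3Q: (1, 10) + (0, 8). λ = (8 - 10)/(0 - 1) ≡ 17/18 mod 19. 18⁻¹ ≡ 18 (mod 19), so λ ≡ 2.
  x = λ² - 1 - 0 = 4 - 1 ≡ 3; y = λ·(1 - 3) - 10 ≡ 5. → (3, 5)
3Q = (3, 5).
Finally 4P + 3Q:
tangent at (3, 5): λ = (3·3² + 16)/(2·5) ≡ 5/10. 10⁻¹ ≡ 2 (mod 19), so λ ≡ 5·2 ≡ 10.
  x = λ² - 3 - 3 = 100 - 6 ≡ 18; y = λ·(3 - 18) - 5 ≡ 16. → (18, 16)

(18, 16)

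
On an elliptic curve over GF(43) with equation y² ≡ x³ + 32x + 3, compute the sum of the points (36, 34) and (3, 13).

(14, 23)

(36, 34) + (3, 13). λ = (13 - 34)/(3 - 36) ≡ 22/10 mod 43. 10⁻¹ ≡ 13 (mod 43), so λ ≡ 28.
  x = λ² - 36 - 3 = 784 - 39 ≡ 14; y = λ·(36 - 14) - 34 ≡ 23. → (14, 23)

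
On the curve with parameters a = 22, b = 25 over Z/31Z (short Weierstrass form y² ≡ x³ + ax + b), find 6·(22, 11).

(13, 11)

Write G = (22, 11).
Double-and-add on 6 = (110)₂. Start with G = (22, 11) for the leading 1-bit.
double: tangent at (22, 11): λ = (3·22² + 22)/(2·11) ≡ 17/22. 22⁻¹ ≡ 24 (mod 31), so λ ≡ 17·24 ≡ 5.
  x = λ² - 22 - 22 = 25 - 44 ≡ 12; y = λ·(22 - 12) - 11 ≡ 8. → (12, 8)
add G: (12, 8) + (22, 11). λ = (11 - 8)/(22 - 12) ≡ 3/10 mod 31. 10⁻¹ ≡ 28 (mod 31) since 10·28 = 280 ≡ 1, so λ ≡ 22.
  x = λ² - 12 - 22 = 484 - 34 ≡ 16; y = λ·(12 - 16) - 8 ≡ 28. → (16, 28)
double: tangent at (16, 28): λ = (3·16² + 22)/(2·28) ≡ 15/25. 25⁻¹ ≡ 5 (mod 31) since 25·5 = 125 ≡ 1, so λ ≡ 15·5 ≡ 13.
  x = λ² - 16 - 16 = 169 - 32 ≡ 13; y = λ·(16 - 13) - 28 ≡ 11. → (13, 11)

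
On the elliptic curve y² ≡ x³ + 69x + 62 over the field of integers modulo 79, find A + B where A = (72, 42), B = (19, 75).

(72, 42) + (19, 75). λ = (75 - 42)/(19 - 72) ≡ 33/26 mod 79. 26⁻¹ ≡ 76 (mod 79) since 26·76 = 1976 ≡ 1, so λ ≡ 59.
  x = λ² - 72 - 19 = 3481 - 91 ≡ 72; y = λ·(72 - 72) - 42 ≡ 37. → (72, 37)

(72, 37)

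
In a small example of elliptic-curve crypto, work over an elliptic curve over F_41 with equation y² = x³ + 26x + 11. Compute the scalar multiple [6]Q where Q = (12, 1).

(35, 34)

Double-and-add on 6 = (110)₂. Start with Q = (12, 1) for the leading 1-bit.
double: tangent at (12, 1): λ = (3·12² + 26)/(2·1) ≡ 7/2. 2⁻¹ ≡ 21 (mod 41), so λ ≡ 7·21 ≡ 24.
  x = λ² - 12 - 12 = 576 - 24 ≡ 19; y = λ·(12 - 19) - 1 ≡ 36. → (19, 36)
add Q: (19, 36) + (12, 1). λ = (1 - 36)/(12 - 19) ≡ 6/34 mod 41. 34⁻¹ ≡ 35 (mod 41), so λ ≡ 5.
  x = λ² - 19 - 12 = 25 - 31 ≡ 35; y = λ·(19 - 35) - 36 ≡ 7. → (35, 7)
double: tangent at (35, 7): λ = (3·35² + 26)/(2·7) ≡ 11/14. 14⁻¹ ≡ 3 (mod 41) since 14·3 = 42 ≡ 1, so λ ≡ 11·3 ≡ 33.
  x = λ² - 35 - 35 = 1089 - 70 ≡ 35; y = λ·(35 - 35) - 7 ≡ 34. → (35, 34)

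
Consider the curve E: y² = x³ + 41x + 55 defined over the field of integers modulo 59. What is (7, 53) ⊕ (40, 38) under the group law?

(7, 53) + (40, 38). λ = (38 - 53)/(40 - 7) ≡ 44/33 mod 59. 33⁻¹ ≡ 34 (mod 59), so λ ≡ 21.
  x = λ² - 7 - 40 = 441 - 47 ≡ 40; y = λ·(7 - 40) - 53 ≡ 21. → (40, 21)

(40, 21)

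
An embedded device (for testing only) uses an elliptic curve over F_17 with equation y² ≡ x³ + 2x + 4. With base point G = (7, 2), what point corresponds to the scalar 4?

Double-and-add on 4 = (100)₂. Start with G = (7, 2) for the leading 1-bit.
double: tangent at (7, 2): λ = (3·7² + 2)/(2·2) ≡ 13/4. 4⁻¹ ≡ 13 (mod 17), so λ ≡ 13·13 ≡ 16.
  x = λ² - 7 - 7 = 256 - 14 ≡ 4; y = λ·(7 - 4) - 2 ≡ 12. → (4, 12)
double: tangent at (4, 12): λ = (3·4² + 2)/(2·12) ≡ 16/7. 7⁻¹ ≡ 5 (mod 17), so λ ≡ 16·5 ≡ 12.
  x = λ² - 4 - 4 = 144 - 8 ≡ 0; y = λ·(4 - 0) - 12 ≡ 2. → (0, 2)

(0, 2)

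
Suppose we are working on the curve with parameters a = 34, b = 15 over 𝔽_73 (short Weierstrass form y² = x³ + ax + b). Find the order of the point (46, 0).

2P: (46, 0) + (46, 0): same x and y₁ ≡ -y₂, so the sum is O.
2P = O, so the order is 2.

2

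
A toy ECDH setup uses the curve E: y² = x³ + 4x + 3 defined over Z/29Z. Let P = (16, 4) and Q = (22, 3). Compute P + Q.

(16, 25)

(16, 4) + (22, 3). λ = (3 - 4)/(22 - 16) ≡ 28/6 mod 29. 6⁻¹ ≡ 5 (mod 29) since 6·5 = 30 ≡ 1, so λ ≡ 24.
  x = λ² - 16 - 22 = 576 - 38 ≡ 16; y = λ·(16 - 16) - 4 ≡ 25. → (16, 25)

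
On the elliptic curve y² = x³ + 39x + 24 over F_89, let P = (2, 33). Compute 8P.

Double-and-add on 8 = (1000)₂. Start with P = (2, 33) for the leading 1-bit.
double: tangent at (2, 33): λ = (3·2² + 39)/(2·33) ≡ 51/66. 66⁻¹ ≡ 58 (mod 89), so λ ≡ 51·58 ≡ 21.
  x = λ² - 2 - 2 = 441 - 4 ≡ 81; y = λ·(2 - 81) - 33 ≡ 88. → (81, 88)
double: tangent at (81, 88): λ = (3·81² + 39)/(2·88) ≡ 53/87. 87⁻¹ ≡ 44 (mod 89), so λ ≡ 53·44 ≡ 18.
  x = λ² - 81 - 81 = 324 - 162 ≡ 73; y = λ·(81 - 73) - 88 ≡ 56. → (73, 56)
double: tangent at (73, 56): λ = (3·73² + 39)/(2·56) ≡ 6/23. 23⁻¹ ≡ 31 (mod 89) since 23·31 = 713 ≡ 1, so λ ≡ 6·31 ≡ 8.
  x = λ² - 73 - 73 = 64 - 146 ≡ 7; y = λ·(73 - 7) - 56 ≡ 27. → (7, 27)

(7, 27)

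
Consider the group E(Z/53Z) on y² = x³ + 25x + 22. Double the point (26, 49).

tangent at (26, 49): λ = (3·26² + 25)/(2·49) ≡ 39/45. 45⁻¹ ≡ 33 (mod 53) since 45·33 = 1485 ≡ 1, so λ ≡ 39·33 ≡ 15.
  x = λ² - 26 - 26 = 225 - 52 ≡ 14; y = λ·(26 - 14) - 49 ≡ 25. → (14, 25)

(14, 25)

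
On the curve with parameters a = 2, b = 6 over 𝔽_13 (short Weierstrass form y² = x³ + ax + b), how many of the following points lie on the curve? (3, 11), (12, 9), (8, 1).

2

(3, 11): 11² ≡ 4, rhs ≡ 0 → off.
(12, 9): 9² ≡ 3, rhs ≡ 3 → on.
(8, 1): 1² ≡ 1, rhs ≡ 1 → on.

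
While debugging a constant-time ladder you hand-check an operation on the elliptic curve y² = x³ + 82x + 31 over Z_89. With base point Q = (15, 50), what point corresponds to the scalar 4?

(70, 46)

Double-and-add on 4 = (100)₂. Start with Q = (15, 50) for the leading 1-bit.
double: tangent at (15, 50): λ = (3·15² + 82)/(2·50) ≡ 45/11. 11⁻¹ ≡ 81 (mod 89), so λ ≡ 45·81 ≡ 85.
  x = λ² - 15 - 15 = 7225 - 30 ≡ 75; y = λ·(15 - 75) - 50 ≡ 12. → (75, 12)
double: tangent at (75, 12): λ = (3·75² + 82)/(2·12) ≡ 47/24. 24⁻¹ ≡ 26 (mod 89), so λ ≡ 47·26 ≡ 65.
  x = λ² - 75 - 75 = 4225 - 150 ≡ 70; y = λ·(75 - 70) - 12 ≡ 46. → (70, 46)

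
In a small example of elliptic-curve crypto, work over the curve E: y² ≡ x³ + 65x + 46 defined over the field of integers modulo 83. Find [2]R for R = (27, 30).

tangent at (27, 30): λ = (3·27² + 65)/(2·30) ≡ 11/60. 60⁻¹ ≡ 18 (mod 83) since 60·18 = 1080 ≡ 1, so λ ≡ 11·18 ≡ 32.
  x = λ² - 27 - 27 = 1024 - 54 ≡ 57; y = λ·(27 - 57) - 30 ≡ 6. → (57, 6)

(57, 6)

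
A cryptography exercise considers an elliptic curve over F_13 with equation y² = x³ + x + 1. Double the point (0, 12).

tangent at (0, 12): λ = (3·0² + 1)/(2·12) ≡ 1/11. 11⁻¹ ≡ 6 (mod 13) since 11·6 = 66 ≡ 1, so λ ≡ 1·6 ≡ 6.
  x = λ² - 0 - 0 = 36 - 0 ≡ 10; y = λ·(0 - 10) - 12 ≡ 6. → (10, 6)

(10, 6)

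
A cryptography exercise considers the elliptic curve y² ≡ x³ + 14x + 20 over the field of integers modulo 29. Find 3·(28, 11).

(8, 8)

Write G = (28, 11).
Repeated addition: build up to 3G.
2G: tangent at (28, 11): λ = (3·28² + 14)/(2·11) ≡ 17/22. 22⁻¹ ≡ 4 (mod 29) since 22·4 = 88 ≡ 1, so λ ≡ 17·4 ≡ 10.
  x = λ² - 28 - 28 = 100 - 56 ≡ 15; y = λ·(28 - 15) - 11 ≡ 3. → (15, 3)
3G: (15, 3) + (28, 11). λ = (11 - 3)/(28 - 15) ≡ 8/13 mod 29. 13⁻¹ ≡ 9 (mod 29), so λ ≡ 14.
  x = λ² - 15 - 28 = 196 - 43 ≡ 8; y = λ·(15 - 8) - 3 ≡ 8. → (8, 8)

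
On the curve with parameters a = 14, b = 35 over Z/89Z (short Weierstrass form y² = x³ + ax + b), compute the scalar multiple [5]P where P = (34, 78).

(1, 53)

Repeated addition: build up to 5P.
2P: tangent at (34, 78): λ = (3·34² + 14)/(2·78) ≡ 11/67. 67⁻¹ ≡ 4 (mod 89) since 67·4 = 268 ≡ 1, so λ ≡ 11·4 ≡ 44.
  x = λ² - 34 - 34 = 1936 - 68 ≡ 88; y = λ·(34 - 88) - 78 ≡ 38. → (88, 38)
3P: (88, 38) + (34, 78). λ = (78 - 38)/(34 - 88) ≡ 40/35 mod 89. 35⁻¹ ≡ 28 (mod 89), so λ ≡ 52.
  x = λ² - 88 - 34 = 2704 - 122 ≡ 1; y = λ·(88 - 1) - 38 ≡ 36. → (1, 36)
4P: (1, 36) + (34, 78). λ = (78 - 36)/(34 - 1) ≡ 42/33 mod 89. 33⁻¹ ≡ 27 (mod 89) since 33·27 = 891 ≡ 1, so λ ≡ 66.
  x = λ² - 1 - 34 = 4356 - 35 ≡ 49; y = λ·(1 - 49) - 36 ≡ 0. → (49, 0)
5P: (49, 0) + (34, 78). λ = (78 - 0)/(34 - 49) ≡ 78/74 mod 89. 74⁻¹ ≡ 83 (mod 89), so λ ≡ 66.
  x = λ² - 49 - 34 = 4356 - 83 ≡ 1; y = λ·(49 - 1) - 0 ≡ 53. → (1, 53)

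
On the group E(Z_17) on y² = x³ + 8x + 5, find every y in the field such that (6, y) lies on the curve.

none

x³ + 8x + 5 = 269 ≡ 14 (mod 17).
14 is a non-residue mod 17; no y exists.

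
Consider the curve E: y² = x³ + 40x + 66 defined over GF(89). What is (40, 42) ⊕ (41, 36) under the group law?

(44, 71)

(40, 42) + (41, 36). λ = (36 - 42)/(41 - 40) ≡ 83/1 mod 89. 1⁻¹ ≡ 1 (mod 89) since 1·1 = 1 ≡ 1, so λ ≡ 83.
  x = λ² - 40 - 41 = 6889 - 81 ≡ 44; y = λ·(40 - 44) - 42 ≡ 71. → (44, 71)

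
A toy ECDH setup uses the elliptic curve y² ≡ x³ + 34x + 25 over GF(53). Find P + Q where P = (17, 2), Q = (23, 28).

(20, 38)

(17, 2) + (23, 28). λ = (28 - 2)/(23 - 17) ≡ 26/6 mod 53. 6⁻¹ ≡ 9 (mod 53) since 6·9 = 54 ≡ 1, so λ ≡ 22.
  x = λ² - 17 - 23 = 484 - 40 ≡ 20; y = λ·(17 - 20) - 2 ≡ 38. → (20, 38)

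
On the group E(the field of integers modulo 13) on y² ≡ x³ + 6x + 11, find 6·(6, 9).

Write Q = (6, 9).
Double-and-add on 6 = (110)₂. Start with Q = (6, 9) for the leading 1-bit.
double: tangent at (6, 9): λ = (3·6² + 6)/(2·9) ≡ 10/5. 5⁻¹ ≡ 8 (mod 13) since 5·8 = 40 ≡ 1, so λ ≡ 10·8 ≡ 2.
  x = λ² - 6 - 6 = 4 - 12 ≡ 5; y = λ·(6 - 5) - 9 ≡ 6. → (5, 6)
add Q: (5, 6) + (6, 9). λ = (9 - 6)/(6 - 5) ≡ 3/1 mod 13. 1⁻¹ ≡ 1 (mod 13), so λ ≡ 3.
  x = λ² - 5 - 6 = 9 - 11 ≡ 11; y = λ·(5 - 11) - 6 ≡ 2. → (11, 2)
double: tangent at (11, 2): λ = (3·11² + 6)/(2·2) ≡ 5/4. 4⁻¹ ≡ 10 (mod 13), so λ ≡ 5·10 ≡ 11.
  x = λ² - 11 - 11 = 121 - 22 ≡ 8; y = λ·(11 - 8) - 2 ≡ 5. → (8, 5)

(8, 5)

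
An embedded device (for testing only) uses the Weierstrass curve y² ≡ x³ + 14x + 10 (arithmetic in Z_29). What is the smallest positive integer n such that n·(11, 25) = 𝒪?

12

2P: tangent at (11, 25): λ = (3·11² + 14)/(2·25) ≡ 0/21. 21⁻¹ ≡ 18 (mod 29), so λ ≡ 0·18 ≡ 0.
  x = λ² - 11 - 11 = 0 - 22 ≡ 7; y = λ·(11 - 7) - 25 ≡ 4. → (7, 4)
3P: (7, 4) + (11, 25). λ = (25 - 4)/(11 - 7) ≡ 21/4 mod 29. 4⁻¹ ≡ 22 (mod 29), so λ ≡ 27.
  x = λ² - 7 - 11 = 729 - 18 ≡ 15; y = λ·(7 - 15) - 4 ≡ 12. → (15, 12)
4P: (15, 12) + (11, 25). λ = (25 - 12)/(11 - 15) ≡ 13/25 mod 29. 25⁻¹ ≡ 7 (mod 29), so λ ≡ 4.
  x = λ² - 15 - 11 = 16 - 26 ≡ 19; y = λ·(15 - 19) - 12 ≡ 1. → (19, 1)
5P: (19, 1) + (11, 25). λ = (25 - 1)/(11 - 19) ≡ 24/21 mod 29. 21⁻¹ ≡ 18 (mod 29), so λ ≡ 26.
  x = λ² - 19 - 11 = 676 - 30 ≡ 8; y = λ·(19 - 8) - 1 ≡ 24. → (8, 24)
6P: (8, 24) + (11, 25). λ = (25 - 24)/(11 - 8) ≡ 1/3 mod 29. 3⁻¹ ≡ 10 (mod 29), so λ ≡ 10.
  x = λ² - 8 - 11 = 100 - 19 ≡ 23; y = λ·(8 - 23) - 24 ≡ 0. → (23, 0)
7P: (23, 0) + (11, 25). λ = (25 - 0)/(11 - 23) ≡ 25/17 mod 29. 17⁻¹ ≡ 12 (mod 29) since 17·12 = 204 ≡ 1, so λ ≡ 10.
  x = λ² - 23 - 11 = 100 - 34 ≡ 8; y = λ·(23 - 8) - 0 ≡ 5. → (8, 5)
8P: (8, 5) + (11, 25). λ = (25 - 5)/(11 - 8) ≡ 20/3 mod 29. 3⁻¹ ≡ 10 (mod 29), so λ ≡ 26.
  x = λ² - 8 - 11 = 676 - 19 ≡ 19; y = λ·(8 - 19) - 5 ≡ 28. → (19, 28)
9P: (19, 28) + (11, 25). λ = (25 - 28)/(11 - 19) ≡ 26/21 mod 29. 21⁻¹ ≡ 18 (mod 29), so λ ≡ 4.
  x = λ² - 19 - 11 = 16 - 30 ≡ 15; y = λ·(19 - 15) - 28 ≡ 17. → (15, 17)
10P: (15, 17) + (11, 25). λ = (25 - 17)/(11 - 15) ≡ 8/25 mod 29. 25⁻¹ ≡ 7 (mod 29) since 25·7 = 175 ≡ 1, so λ ≡ 27.
  x = λ² - 15 - 11 = 729 - 26 ≡ 7; y = λ·(15 - 7) - 17 ≡ 25. → (7, 25)
11P: (7, 25) + (11, 25). λ = (25 - 25)/(11 - 7) ≡ 0/4 mod 29. 4⁻¹ ≡ 22 (mod 29), so λ ≡ 0.
  x = λ² - 7 - 11 = 0 - 18 ≡ 11; y = λ·(7 - 11) - 25 ≡ 4. → (11, 4)
12P: (11, 4) + (11, 25): same x and y₁ ≡ -y₂, so the sum is 𝒪.
12P = 𝒪, so the order is 12.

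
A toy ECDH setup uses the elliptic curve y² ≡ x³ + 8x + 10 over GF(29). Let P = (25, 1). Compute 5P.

(17, 19)

Double-and-add on 5 = (101)₂. Start with P = (25, 1) for the leading 1-bit.
double: tangent at (25, 1): λ = (3·25² + 8)/(2·1) ≡ 27/2. 2⁻¹ ≡ 15 (mod 29) since 2·15 = 30 ≡ 1, so λ ≡ 27·15 ≡ 28.
  x = λ² - 25 - 25 = 784 - 50 ≡ 9; y = λ·(25 - 9) - 1 ≡ 12. → (9, 12)
double: tangent at (9, 12): λ = (3·9² + 8)/(2·12) ≡ 19/24. 24⁻¹ ≡ 23 (mod 29) since 24·23 = 552 ≡ 1, so λ ≡ 19·23 ≡ 2.
  x = λ² - 9 - 9 = 4 - 18 ≡ 15; y = λ·(9 - 15) - 12 ≡ 5. → (15, 5)
add P: (15, 5) + (25, 1). λ = (1 - 5)/(25 - 15) ≡ 25/10 mod 29. 10⁻¹ ≡ 3 (mod 29) since 10·3 = 30 ≡ 1, so λ ≡ 17.
  x = λ² - 15 - 25 = 289 - 40 ≡ 17; y = λ·(15 - 17) - 5 ≡ 19. → (17, 19)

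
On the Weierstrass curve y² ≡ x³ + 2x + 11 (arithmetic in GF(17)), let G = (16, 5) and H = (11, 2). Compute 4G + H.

(16, 12)

First 4G:
Double-and-add on 4 = (100)₂. Start with G = (16, 5) for the leading 1-bit.
double: tangent at (16, 5): λ = (3·16² + 2)/(2·5) ≡ 5/10. 10⁻¹ ≡ 12 (mod 17) since 10·12 = 120 ≡ 1, so λ ≡ 5·12 ≡ 9.
  x = λ² - 16 - 16 = 81 - 32 ≡ 15; y = λ·(16 - 15) - 5 ≡ 4. → (15, 4)
double: tangent at (15, 4): λ = (3·15² + 2)/(2·4) ≡ 14/8. 8⁻¹ ≡ 15 (mod 17), so λ ≡ 14·15 ≡ 6.
  x = λ² - 15 - 15 = 36 - 30 ≡ 6; y = λ·(15 - 6) - 4 ≡ 16. → (6, 16)
4G = (6, 16).
Finally 4G + H:
(6, 16) + (11, 2). λ = (2 - 16)/(11 - 6) ≡ 3/5 mod 17. 5⁻¹ ≡ 7 (mod 17) since 5·7 = 35 ≡ 1, so λ ≡ 4.
  x = λ² - 6 - 11 = 16 - 17 ≡ 16; y = λ·(6 - 16) - 16 ≡ 12. → (16, 12)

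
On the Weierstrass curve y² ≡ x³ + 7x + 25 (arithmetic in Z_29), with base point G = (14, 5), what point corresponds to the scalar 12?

Double-and-add on 12 = (1100)₂. Start with G = (14, 5) for the leading 1-bit.
double: tangent at (14, 5): λ = (3·14² + 7)/(2·5) ≡ 15/10. 10⁻¹ ≡ 3 (mod 29), so λ ≡ 15·3 ≡ 16.
  x = λ² - 14 - 14 = 256 - 28 ≡ 25; y = λ·(14 - 25) - 5 ≡ 22. → (25, 22)
add G: (25, 22) + (14, 5). λ = (5 - 22)/(14 - 25) ≡ 12/18 mod 29. 18⁻¹ ≡ 21 (mod 29) since 18·21 = 378 ≡ 1, so λ ≡ 20.
  x = λ² - 25 - 14 = 400 - 39 ≡ 13; y = λ·(25 - 13) - 22 ≡ 15. → (13, 15)
double: tangent at (13, 15): λ = (3·13² + 7)/(2·15) ≡ 21/1. 1⁻¹ ≡ 1 (mod 29), so λ ≡ 21·1 ≡ 21.
  x = λ² - 13 - 13 = 441 - 26 ≡ 9; y = λ·(13 - 9) - 15 ≡ 11. → (9, 11)
double: tangent at (9, 11): λ = (3·9² + 7)/(2·11) ≡ 18/22. 22⁻¹ ≡ 4 (mod 29), so λ ≡ 18·4 ≡ 14.
  x = λ² - 9 - 9 = 196 - 18 ≡ 4; y = λ·(9 - 4) - 11 ≡ 1. → (4, 1)

(4, 1)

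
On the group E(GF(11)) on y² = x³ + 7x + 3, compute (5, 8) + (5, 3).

O

The two points share x = 5 and their y-coordinates satisfy 8 + 3 ≡ 0 (mod 11), so they are inverses. Their sum is 𝒪.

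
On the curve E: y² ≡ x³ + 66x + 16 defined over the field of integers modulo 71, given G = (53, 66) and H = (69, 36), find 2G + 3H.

First 2G:
Repeated addition: build up to 2G.
2G: tangent at (53, 66): λ = (3·53² + 66)/(2·66) ≡ 44/61. 61⁻¹ ≡ 7 (mod 71), so λ ≡ 44·7 ≡ 24.
  x = λ² - 53 - 53 = 576 - 106 ≡ 44; y = λ·(53 - 44) - 66 ≡ 8. → (44, 8)
2G = (44, 8).
Next 3H:
Repeated addition: build up to 3H.
2H: tangent at (69, 36): λ = (3·69² + 66)/(2·36) ≡ 7/1. 1⁻¹ ≡ 1 (mod 71), so λ ≡ 7·1 ≡ 7.
  x = λ² - 69 - 69 = 49 - 138 ≡ 53; y = λ·(69 - 53) - 36 ≡ 5. → (53, 5)
3H: (53, 5) + (69, 36). λ = (36 - 5)/(69 - 53) ≡ 31/16 mod 71. 16⁻¹ ≡ 40 (mod 71) since 16·40 = 640 ≡ 1, so λ ≡ 33.
  x = λ² - 53 - 69 = 1089 - 122 ≡ 44; y = λ·(53 - 44) - 5 ≡ 8. → (44, 8)
3H = (44, 8).
Finally 2G + 3H:
tangent at (44, 8): λ = (3·44² + 66)/(2·8) ≡ 52/16. 16⁻¹ ≡ 40 (mod 71) since 16·40 = 640 ≡ 1, so λ ≡ 52·40 ≡ 21.
  x = λ² - 44 - 44 = 441 - 88 ≡ 69; y = λ·(44 - 69) - 8 ≡ 35. → (69, 35)

(69, 35)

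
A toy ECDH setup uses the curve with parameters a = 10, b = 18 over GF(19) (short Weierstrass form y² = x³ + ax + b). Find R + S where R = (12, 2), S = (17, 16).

(12, 2) + (17, 16). λ = (16 - 2)/(17 - 12) ≡ 14/5 mod 19. 5⁻¹ ≡ 4 (mod 19), so λ ≡ 18.
  x = λ² - 12 - 17 = 324 - 29 ≡ 10; y = λ·(12 - 10) - 2 ≡ 15. → (10, 15)

(10, 15)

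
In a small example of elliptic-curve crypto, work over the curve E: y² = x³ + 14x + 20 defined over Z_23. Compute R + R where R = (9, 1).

(9, 22)

tangent at (9, 1): λ = (3·9² + 14)/(2·1) ≡ 4/2. 2⁻¹ ≡ 12 (mod 23), so λ ≡ 4·12 ≡ 2.
  x = λ² - 9 - 9 = 4 - 18 ≡ 9; y = λ·(9 - 9) - 1 ≡ 22. → (9, 22)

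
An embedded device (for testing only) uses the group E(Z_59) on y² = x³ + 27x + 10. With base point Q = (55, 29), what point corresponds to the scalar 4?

Repeated addition: build up to 4Q.
2Q: tangent at (55, 29): λ = (3·55² + 27)/(2·29) ≡ 16/58. 58⁻¹ ≡ 58 (mod 59) since 58·58 = 3364 ≡ 1, so λ ≡ 16·58 ≡ 43.
  x = λ² - 55 - 55 = 1849 - 110 ≡ 28; y = λ·(55 - 28) - 29 ≡ 11. → (28, 11)
3Q: (28, 11) + (55, 29). λ = (29 - 11)/(55 - 28) ≡ 18/27 mod 59. 27⁻¹ ≡ 35 (mod 59), so λ ≡ 40.
  x = λ² - 28 - 55 = 1600 - 83 ≡ 42; y = λ·(28 - 42) - 11 ≡ 19. → (42, 19)
4Q: (42, 19) + (55, 29). λ = (29 - 19)/(55 - 42) ≡ 10/13 mod 59. 13⁻¹ ≡ 50 (mod 59), so λ ≡ 28.
  x = λ² - 42 - 55 = 784 - 97 ≡ 38; y = λ·(42 - 38) - 19 ≡ 34. → (38, 34)

(38, 34)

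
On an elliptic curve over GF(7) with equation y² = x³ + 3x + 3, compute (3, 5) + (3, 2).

O

The two points share x = 3 and their y-coordinates satisfy 5 + 2 ≡ 0 (mod 7), so they are inverses. Their sum is 𝒪.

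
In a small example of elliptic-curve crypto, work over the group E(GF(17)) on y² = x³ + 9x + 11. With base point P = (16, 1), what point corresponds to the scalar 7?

Double-and-add on 7 = (111)₂. Start with P = (16, 1) for the leading 1-bit.
double: tangent at (16, 1): λ = (3·16² + 9)/(2·1) ≡ 12/2. 2⁻¹ ≡ 9 (mod 17), so λ ≡ 12·9 ≡ 6.
  x = λ² - 16 - 16 = 36 - 32 ≡ 4; y = λ·(16 - 4) - 1 ≡ 3. → (4, 3)
add P: (4, 3) + (16, 1). λ = (1 - 3)/(16 - 4) ≡ 15/12 mod 17. 12⁻¹ ≡ 10 (mod 17), so λ ≡ 14.
  x = λ² - 4 - 16 = 196 - 20 ≡ 6; y = λ·(4 - 6) - 3 ≡ 3. → (6, 3)
double: tangent at (6, 3): λ = (3·6² + 9)/(2·3) ≡ 15/6. 6⁻¹ ≡ 3 (mod 17) since 6·3 = 18 ≡ 1, so λ ≡ 15·3 ≡ 11.
  x = λ² - 6 - 6 = 121 - 12 ≡ 7; y = λ·(6 - 7) - 3 ≡ 3. → (7, 3)
add P: (7, 3) + (16, 1). λ = (1 - 3)/(16 - 7) ≡ 15/9 mod 17. 9⁻¹ ≡ 2 (mod 17), so λ ≡ 13.
  x = λ² - 7 - 16 = 169 - 23 ≡ 10; y = λ·(7 - 10) - 3 ≡ 9. → (10, 9)

(10, 9)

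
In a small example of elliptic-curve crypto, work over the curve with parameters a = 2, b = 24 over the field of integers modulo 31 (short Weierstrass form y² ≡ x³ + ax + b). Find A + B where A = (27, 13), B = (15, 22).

(27, 13) + (15, 22). λ = (22 - 13)/(15 - 27) ≡ 9/19 mod 31. 19⁻¹ ≡ 18 (mod 31), so λ ≡ 7.
  x = λ² - 27 - 15 = 49 - 42 ≡ 7; y = λ·(27 - 7) - 13 ≡ 3. → (7, 3)

(7, 3)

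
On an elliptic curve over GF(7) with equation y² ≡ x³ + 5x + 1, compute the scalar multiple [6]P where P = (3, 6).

O

Double-and-add on 6 = (110)₂. Start with P = (3, 6) for the leading 1-bit.
double: tangent at (3, 6): λ = (3·3² + 5)/(2·6) ≡ 4/5. 5⁻¹ ≡ 3 (mod 7), so λ ≡ 4·3 ≡ 5.
  x = λ² - 3 - 3 = 25 - 6 ≡ 5; y = λ·(3 - 5) - 6 ≡ 5. → (5, 5)
add P: (5, 5) + (3, 6). λ = (6 - 5)/(3 - 5) ≡ 1/5 mod 7. 5⁻¹ ≡ 3 (mod 7), so λ ≡ 3.
  x = λ² - 5 - 3 = 9 - 8 ≡ 1; y = λ·(5 - 1) - 5 ≡ 0. → (1, 0)
double: (1, 0) + (1, 0): same x and y₁ ≡ -y₂, so the sum is O.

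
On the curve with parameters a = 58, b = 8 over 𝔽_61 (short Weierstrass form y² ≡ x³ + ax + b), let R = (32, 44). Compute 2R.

tangent at (32, 44): λ = (3·32² + 58)/(2·44) ≡ 19/27. 27⁻¹ ≡ 52 (mod 61), so λ ≡ 19·52 ≡ 12.
  x = λ² - 32 - 32 = 144 - 64 ≡ 19; y = λ·(32 - 19) - 44 ≡ 51. → (19, 51)

(19, 51)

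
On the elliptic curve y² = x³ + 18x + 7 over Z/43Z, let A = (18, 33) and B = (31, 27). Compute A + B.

(18, 33) + (31, 27). λ = (27 - 33)/(31 - 18) ≡ 37/13 mod 43. 13⁻¹ ≡ 10 (mod 43) since 13·10 = 130 ≡ 1, so λ ≡ 26.
  x = λ² - 18 - 31 = 676 - 49 ≡ 25; y = λ·(18 - 25) - 33 ≡ 0. → (25, 0)

(25, 0)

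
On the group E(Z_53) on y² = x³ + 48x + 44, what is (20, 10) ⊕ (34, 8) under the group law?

(20, 10) + (34, 8). λ = (8 - 10)/(34 - 20) ≡ 51/14 mod 53. 14⁻¹ ≡ 19 (mod 53), so λ ≡ 15.
  x = λ² - 20 - 34 = 225 - 54 ≡ 12; y = λ·(20 - 12) - 10 ≡ 4. → (12, 4)

(12, 4)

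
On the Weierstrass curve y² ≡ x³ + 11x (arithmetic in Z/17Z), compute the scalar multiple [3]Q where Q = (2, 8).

(15, 15)

Repeated addition: build up to 3Q.
2Q: tangent at (2, 8): λ = (3·2² + 11)/(2·8) ≡ 6/16. 16⁻¹ ≡ 16 (mod 17) since 16·16 = 256 ≡ 1, so λ ≡ 6·16 ≡ 11.
  x = λ² - 2 - 2 = 121 - 4 ≡ 15; y = λ·(2 - 15) - 8 ≡ 2. → (15, 2)
3Q: (15, 2) + (2, 8). λ = (8 - 2)/(2 - 15) ≡ 6/4 mod 17. 4⁻¹ ≡ 13 (mod 17) since 4·13 = 52 ≡ 1, so λ ≡ 10.
  x = λ² - 15 - 2 = 100 - 17 ≡ 15; y = λ·(15 - 15) - 2 ≡ 15. → (15, 15)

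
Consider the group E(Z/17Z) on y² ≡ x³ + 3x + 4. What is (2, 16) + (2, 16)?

(14, 6)

tangent at (2, 16): λ = (3·2² + 3)/(2·16) ≡ 15/15. 15⁻¹ ≡ 8 (mod 17), so λ ≡ 15·8 ≡ 1.
  x = λ² - 2 - 2 = 1 - 4 ≡ 14; y = λ·(2 - 14) - 16 ≡ 6. → (14, 6)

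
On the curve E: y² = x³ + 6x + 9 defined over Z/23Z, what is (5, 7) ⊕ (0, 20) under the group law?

(5, 7) + (0, 20). λ = (20 - 7)/(0 - 5) ≡ 13/18 mod 23. 18⁻¹ ≡ 9 (mod 23), so λ ≡ 2.
  x = λ² - 5 - 0 = 4 - 5 ≡ 22; y = λ·(5 - 22) - 7 ≡ 5. → (22, 5)

(22, 5)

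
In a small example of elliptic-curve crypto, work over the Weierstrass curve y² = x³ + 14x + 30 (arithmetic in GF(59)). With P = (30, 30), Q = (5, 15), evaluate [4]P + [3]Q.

First 4P:
Repeated addition: build up to 4P.
2P: tangent at (30, 30): λ = (3·30² + 14)/(2·30) ≡ 0/1. 1⁻¹ ≡ 1 (mod 59) since 1·1 = 1 ≡ 1, so λ ≡ 0·1 ≡ 0.
  x = λ² - 30 - 30 = 0 - 60 ≡ 58; y = λ·(30 - 58) - 30 ≡ 29. → (58, 29)
3P: (58, 29) + (30, 30). λ = (30 - 29)/(30 - 58) ≡ 1/31 mod 59. 31⁻¹ ≡ 40 (mod 59) since 31·40 = 1240 ≡ 1, so λ ≡ 40.
  x = λ² - 58 - 30 = 1600 - 88 ≡ 37; y = λ·(58 - 37) - 29 ≡ 44. → (37, 44)
4P: (37, 44) + (30, 30). λ = (30 - 44)/(30 - 37) ≡ 45/52 mod 59. 52⁻¹ ≡ 42 (mod 59) since 52·42 = 2184 ≡ 1, so λ ≡ 2.
  x = λ² - 37 - 30 = 4 - 67 ≡ 55; y = λ·(37 - 55) - 44 ≡ 38. → (55, 38)
4P = (55, 38).
Next 3Q:
Repeated addition: build up to 3Q.
2Q: tangent at (5, 15): λ = (3·5² + 14)/(2·15) ≡ 30/30. 30⁻¹ ≡ 2 (mod 59), so λ ≡ 30·2 ≡ 1.
  x = λ² - 5 - 5 = 1 - 10 ≡ 50; y = λ·(5 - 50) - 15 ≡ 58. → (50, 58)
3Q: (50, 58) + (5, 15). λ = (15 - 58)/(5 - 50) ≡ 16/14 mod 59. 14⁻¹ ≡ 38 (mod 59) since 14·38 = 532 ≡ 1, so λ ≡ 18.
  x = λ² - 50 - 5 = 324 - 55 ≡ 33; y = λ·(50 - 33) - 58 ≡ 12. → (33, 12)
3Q = (33, 12).
Finally 4P + 3Q:
(55, 38) + (33, 12). λ = (12 - 38)/(33 - 55) ≡ 33/37 mod 59. 37⁻¹ ≡ 8 (mod 59) since 37·8 = 296 ≡ 1, so λ ≡ 28.
  x = λ² - 55 - 33 = 784 - 88 ≡ 47; y = λ·(55 - 47) - 38 ≡ 9. → (47, 9)

(47, 9)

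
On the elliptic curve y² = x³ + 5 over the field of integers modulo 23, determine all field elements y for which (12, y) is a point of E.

x³ + 0x + 5 = 1733 ≡ 8 (mod 23).
Square roots of 8 mod 23: 10 and 13 (since 10² = 100 ≡ 8).

10, 13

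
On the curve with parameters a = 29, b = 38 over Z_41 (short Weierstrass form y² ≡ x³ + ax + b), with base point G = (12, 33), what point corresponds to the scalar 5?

Repeated addition: build up to 5G.
2G: tangent at (12, 33): λ = (3·12² + 29)/(2·33) ≡ 10/25. 25⁻¹ ≡ 23 (mod 41) since 25·23 = 575 ≡ 1, so λ ≡ 10·23 ≡ 25.
  x = λ² - 12 - 12 = 625 - 24 ≡ 27; y = λ·(12 - 27) - 33 ≡ 2. → (27, 2)
3G: (27, 2) + (12, 33). λ = (33 - 2)/(12 - 27) ≡ 31/26 mod 41. 26⁻¹ ≡ 30 (mod 41), so λ ≡ 28.
  x = λ² - 27 - 12 = 784 - 39 ≡ 7; y = λ·(27 - 7) - 2 ≡ 25. → (7, 25)
4G: (7, 25) + (12, 33). λ = (33 - 25)/(12 - 7) ≡ 8/5 mod 41. 5⁻¹ ≡ 33 (mod 41), so λ ≡ 18.
  x = λ² - 7 - 12 = 324 - 19 ≡ 18; y = λ·(7 - 18) - 25 ≡ 23. → (18, 23)
5G: (18, 23) + (12, 33). λ = (33 - 23)/(12 - 18) ≡ 10/35 mod 41. 35⁻¹ ≡ 34 (mod 41) since 35·34 = 1190 ≡ 1, so λ ≡ 12.
  x = λ² - 18 - 12 = 144 - 30 ≡ 32; y = λ·(18 - 32) - 23 ≡ 14. → (32, 14)

(32, 14)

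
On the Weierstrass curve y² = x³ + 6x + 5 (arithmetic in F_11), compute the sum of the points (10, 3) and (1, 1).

(1, 10)

(10, 3) + (1, 1). λ = (1 - 3)/(1 - 10) ≡ 9/2 mod 11. 2⁻¹ ≡ 6 (mod 11), so λ ≡ 10.
  x = λ² - 10 - 1 = 100 - 11 ≡ 1; y = λ·(10 - 1) - 3 ≡ 10. → (1, 10)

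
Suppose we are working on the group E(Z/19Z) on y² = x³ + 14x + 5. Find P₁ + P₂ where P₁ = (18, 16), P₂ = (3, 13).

(14, 0)

(18, 16) + (3, 13). λ = (13 - 16)/(3 - 18) ≡ 16/4 mod 19. 4⁻¹ ≡ 5 (mod 19), so λ ≡ 4.
  x = λ² - 18 - 3 = 16 - 21 ≡ 14; y = λ·(18 - 14) - 16 ≡ 0. → (14, 0)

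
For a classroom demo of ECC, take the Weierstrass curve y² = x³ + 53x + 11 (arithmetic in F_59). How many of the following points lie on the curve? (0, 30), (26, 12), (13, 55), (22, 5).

2

(0, 30): 30² ≡ 15, rhs ≡ 11 → off.
(26, 12): 12² ≡ 26, rhs ≡ 26 → on.
(13, 55): 55² ≡ 16, rhs ≡ 6 → off.
(22, 5): 5² ≡ 25, rhs ≡ 25 → on.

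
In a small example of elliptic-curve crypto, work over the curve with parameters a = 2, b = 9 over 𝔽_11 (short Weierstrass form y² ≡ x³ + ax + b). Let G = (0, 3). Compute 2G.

(5, 10)

tangent at (0, 3): λ = (3·0² + 2)/(2·3) ≡ 2/6. 6⁻¹ ≡ 2 (mod 11), so λ ≡ 2·2 ≡ 4.
  x = λ² - 0 - 0 = 16 - 0 ≡ 5; y = λ·(0 - 5) - 3 ≡ 10. → (5, 10)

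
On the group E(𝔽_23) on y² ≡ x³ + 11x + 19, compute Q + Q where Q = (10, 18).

tangent at (10, 18): λ = (3·10² + 11)/(2·18) ≡ 12/13. 13⁻¹ ≡ 16 (mod 23), so λ ≡ 12·16 ≡ 8.
  x = λ² - 10 - 10 = 64 - 20 ≡ 21; y = λ·(10 - 21) - 18 ≡ 9. → (21, 9)

(21, 9)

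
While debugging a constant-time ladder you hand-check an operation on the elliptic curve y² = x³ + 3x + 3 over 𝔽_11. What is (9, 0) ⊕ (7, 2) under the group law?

(7, 9)

(9, 0) + (7, 2). λ = (2 - 0)/(7 - 9) ≡ 2/9 mod 11. 9⁻¹ ≡ 5 (mod 11), so λ ≡ 10.
  x = λ² - 9 - 7 = 100 - 16 ≡ 7; y = λ·(9 - 7) - 0 ≡ 9. → (7, 9)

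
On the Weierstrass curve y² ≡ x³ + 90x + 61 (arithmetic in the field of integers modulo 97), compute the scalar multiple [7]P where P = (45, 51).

Double-and-add on 7 = (111)₂. Start with P = (45, 51) for the leading 1-bit.
double: tangent at (45, 51): λ = (3·45² + 90)/(2·51) ≡ 54/5. 5⁻¹ ≡ 39 (mod 97), so λ ≡ 54·39 ≡ 69.
  x = λ² - 45 - 45 = 4761 - 90 ≡ 15; y = λ·(45 - 15) - 51 ≡ 79. → (15, 79)
add P: (15, 79) + (45, 51). λ = (51 - 79)/(45 - 15) ≡ 69/30 mod 97. 30⁻¹ ≡ 55 (mod 97) since 30·55 = 1650 ≡ 1, so λ ≡ 12.
  x = λ² - 15 - 45 = 144 - 60 ≡ 84; y = λ·(15 - 84) - 79 ≡ 63. → (84, 63)
double: tangent at (84, 63): λ = (3·84² + 90)/(2·63) ≡ 15/29. 29⁻¹ ≡ 87 (mod 97), so λ ≡ 15·87 ≡ 44.
  x = λ² - 84 - 84 = 1936 - 168 ≡ 22; y = λ·(84 - 22) - 63 ≡ 46. → (22, 46)
add P: (22, 46) + (45, 51). λ = (51 - 46)/(45 - 22) ≡ 5/23 mod 97. 23⁻¹ ≡ 38 (mod 97), so λ ≡ 93.
  x = λ² - 22 - 45 = 8649 - 67 ≡ 46; y = λ·(22 - 46) - 46 ≡ 50. → (46, 50)

(46, 50)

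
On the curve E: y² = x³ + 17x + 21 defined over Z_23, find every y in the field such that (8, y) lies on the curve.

x³ + 17x + 21 = 669 ≡ 2 (mod 23).
Square roots of 2 mod 23: 5 and 18 (since 5² = 25 ≡ 2).

5, 18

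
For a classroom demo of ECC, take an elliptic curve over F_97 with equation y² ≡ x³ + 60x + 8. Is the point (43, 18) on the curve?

y² = 18² ≡ 33; x³ + 60x + 8 = 82095 ≡ 33 (mod 97). 33 = 33.

yes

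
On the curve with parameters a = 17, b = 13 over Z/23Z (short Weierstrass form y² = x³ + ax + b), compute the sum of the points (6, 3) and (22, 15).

(6, 3) + (22, 15). λ = (15 - 3)/(22 - 6) ≡ 12/16 mod 23. 16⁻¹ ≡ 13 (mod 23) since 16·13 = 208 ≡ 1, so λ ≡ 18.
  x = λ² - 6 - 22 = 324 - 28 ≡ 20; y = λ·(6 - 20) - 3 ≡ 21. → (20, 21)

(20, 21)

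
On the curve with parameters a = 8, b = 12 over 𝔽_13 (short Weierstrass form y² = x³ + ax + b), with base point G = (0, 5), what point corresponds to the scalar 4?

Double-and-add on 4 = (100)₂. Start with G = (0, 5) for the leading 1-bit.
double: tangent at (0, 5): λ = (3·0² + 8)/(2·5) ≡ 8/10. 10⁻¹ ≡ 4 (mod 13), so λ ≡ 8·4 ≡ 6.
  x = λ² - 0 - 0 = 36 - 0 ≡ 10; y = λ·(0 - 10) - 5 ≡ 0. → (10, 0)
double: (10, 0) + (10, 0): same x and y₁ ≡ -y₂, so the sum is the point at infinity.

O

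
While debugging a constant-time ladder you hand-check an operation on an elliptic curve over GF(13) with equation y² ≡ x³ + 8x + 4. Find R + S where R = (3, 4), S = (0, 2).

(9, 5)

(3, 4) + (0, 2). λ = (2 - 4)/(0 - 3) ≡ 11/10 mod 13. 10⁻¹ ≡ 4 (mod 13), so λ ≡ 5.
  x = λ² - 3 - 0 = 25 - 3 ≡ 9; y = λ·(3 - 9) - 4 ≡ 5. → (9, 5)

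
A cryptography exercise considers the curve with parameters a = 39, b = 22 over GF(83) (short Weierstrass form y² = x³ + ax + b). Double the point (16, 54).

tangent at (16, 54): λ = (3·16² + 39)/(2·54) ≡ 60/25. 25⁻¹ ≡ 10 (mod 83), so λ ≡ 60·10 ≡ 19.
  x = λ² - 16 - 16 = 361 - 32 ≡ 80; y = λ·(16 - 80) - 54 ≡ 58. → (80, 58)

(80, 58)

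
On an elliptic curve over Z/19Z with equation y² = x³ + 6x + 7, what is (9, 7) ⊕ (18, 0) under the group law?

(9, 7) + (18, 0). λ = (0 - 7)/(18 - 9) ≡ 12/9 mod 19. 9⁻¹ ≡ 17 (mod 19), so λ ≡ 14.
  x = λ² - 9 - 18 = 196 - 27 ≡ 17; y = λ·(9 - 17) - 7 ≡ 14. → (17, 14)

(17, 14)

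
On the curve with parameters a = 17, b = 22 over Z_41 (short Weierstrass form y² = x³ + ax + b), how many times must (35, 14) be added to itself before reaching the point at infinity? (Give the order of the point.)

10

2P: tangent at (35, 14): λ = (3·35² + 17)/(2·14) ≡ 2/28. 28⁻¹ ≡ 22 (mod 41), so λ ≡ 2·22 ≡ 3.
  x = λ² - 35 - 35 = 9 - 70 ≡ 21; y = λ·(35 - 21) - 14 ≡ 28. → (21, 28)
3P: (21, 28) + (35, 14). λ = (14 - 28)/(35 - 21) ≡ 27/14 mod 41. 14⁻¹ ≡ 3 (mod 41) since 14·3 = 42 ≡ 1, so λ ≡ 40.
  x = λ² - 21 - 35 = 1600 - 56 ≡ 27; y = λ·(21 - 27) - 28 ≡ 19. → (27, 19)
4P: (27, 19) + (35, 14). λ = (14 - 19)/(35 - 27) ≡ 36/8 mod 41. 8⁻¹ ≡ 36 (mod 41) since 8·36 = 288 ≡ 1, so λ ≡ 25.
  x = λ² - 27 - 35 = 625 - 62 ≡ 30; y = λ·(27 - 30) - 19 ≡ 29. → (30, 29)
5P: (30, 29) + (35, 14). λ = (14 - 29)/(35 - 30) ≡ 26/5 mod 41. 5⁻¹ ≡ 33 (mod 41) since 5·33 = 165 ≡ 1, so λ ≡ 38.
  x = λ² - 30 - 35 = 1444 - 65 ≡ 26; y = λ·(30 - 26) - 29 ≡ 0. → (26, 0)
6P: (26, 0) + (35, 14). λ = (14 - 0)/(35 - 26) ≡ 14/9 mod 41. 9⁻¹ ≡ 32 (mod 41), so λ ≡ 38.
  x = λ² - 26 - 35 = 1444 - 61 ≡ 30; y = λ·(26 - 30) - 0 ≡ 12. → (30, 12)
7P: (30, 12) + (35, 14). λ = (14 - 12)/(35 - 30) ≡ 2/5 mod 41. 5⁻¹ ≡ 33 (mod 41), so λ ≡ 25.
  x = λ² - 30 - 35 = 625 - 65 ≡ 27; y = λ·(30 - 27) - 12 ≡ 22. → (27, 22)
8P: (27, 22) + (35, 14). λ = (14 - 22)/(35 - 27) ≡ 33/8 mod 41. 8⁻¹ ≡ 36 (mod 41) since 8·36 = 288 ≡ 1, so λ ≡ 40.
  x = λ² - 27 - 35 = 1600 - 62 ≡ 21; y = λ·(27 - 21) - 22 ≡ 13. → (21, 13)
9P: (21, 13) + (35, 14). λ = (14 - 13)/(35 - 21) ≡ 1/14 mod 41. 14⁻¹ ≡ 3 (mod 41), so λ ≡ 3.
  x = λ² - 21 - 35 = 9 - 56 ≡ 35; y = λ·(21 - 35) - 13 ≡ 27. → (35, 27)
10P: (35, 27) + (35, 14): same x and y₁ ≡ -y₂, so the sum is the point at infinity.
10P = the point at infinity, so the order is 10.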